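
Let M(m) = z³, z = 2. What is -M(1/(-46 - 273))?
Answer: -8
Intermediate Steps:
M(m) = 8 (M(m) = 2³ = 8)
-M(1/(-46 - 273)) = -1*8 = -8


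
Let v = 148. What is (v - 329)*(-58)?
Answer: 10498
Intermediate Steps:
(v - 329)*(-58) = (148 - 329)*(-58) = -181*(-58) = 10498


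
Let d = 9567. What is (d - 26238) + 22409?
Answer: 5738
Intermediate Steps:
(d - 26238) + 22409 = (9567 - 26238) + 22409 = -16671 + 22409 = 5738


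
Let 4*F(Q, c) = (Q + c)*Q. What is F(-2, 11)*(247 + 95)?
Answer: -1539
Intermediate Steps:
F(Q, c) = Q*(Q + c)/4 (F(Q, c) = ((Q + c)*Q)/4 = (Q*(Q + c))/4 = Q*(Q + c)/4)
F(-2, 11)*(247 + 95) = ((¼)*(-2)*(-2 + 11))*(247 + 95) = ((¼)*(-2)*9)*342 = -9/2*342 = -1539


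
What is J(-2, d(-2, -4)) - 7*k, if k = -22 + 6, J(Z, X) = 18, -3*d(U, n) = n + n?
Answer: 130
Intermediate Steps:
d(U, n) = -2*n/3 (d(U, n) = -(n + n)/3 = -2*n/3)
k = -16
J(-2, d(-2, -4)) - 7*k = 18 - 7*(-16) = 18 + 112 = 130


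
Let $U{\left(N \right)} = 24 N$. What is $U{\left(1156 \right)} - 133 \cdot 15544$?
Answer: $-2039608$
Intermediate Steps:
$U{\left(1156 \right)} - 133 \cdot 15544 = 24 \cdot 1156 - 133 \cdot 15544 = 27744 - 2067352 = -2039608$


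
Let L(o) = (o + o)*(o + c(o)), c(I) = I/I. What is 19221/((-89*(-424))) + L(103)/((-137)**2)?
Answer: 1169215013/708266984 ≈ 1.6508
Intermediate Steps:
c(I) = 1
L(o) = 2*o*(1 + o) (L(o) = (o + o)*(o + 1) = (2*o)*(1 + o) = 2*o*(1 + o))
19221/((-89*(-424))) + L(103)/((-137)**2) = 19221/((-89*(-424))) + (2*103*(1 + 103))/((-137)**2) = 19221/37736 + (2*103*104)/18769 = 19221*(1/37736) + 21424*(1/18769) = 19221/37736 + 21424/18769 = 1169215013/708266984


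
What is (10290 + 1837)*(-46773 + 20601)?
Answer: -317387844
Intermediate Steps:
(10290 + 1837)*(-46773 + 20601) = 12127*(-26172) = -317387844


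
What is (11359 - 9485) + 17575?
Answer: 19449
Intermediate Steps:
(11359 - 9485) + 17575 = 1874 + 17575 = 19449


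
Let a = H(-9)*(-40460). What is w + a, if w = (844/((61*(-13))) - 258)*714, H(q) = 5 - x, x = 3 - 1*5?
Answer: -371276192/793 ≈ -4.6819e+5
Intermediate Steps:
x = -2 (x = 3 - 5 = -2)
H(q) = 7 (H(q) = 5 - 1*(-2) = 5 + 2 = 7)
w = -146682732/793 (w = (844/(-793) - 258)*714 = (844*(-1/793) - 258)*714 = (-844/793 - 258)*714 = -205438/793*714 = -146682732/793 ≈ -1.8497e+5)
a = -283220 (a = 7*(-40460) = -283220)
w + a = -146682732/793 - 283220 = -371276192/793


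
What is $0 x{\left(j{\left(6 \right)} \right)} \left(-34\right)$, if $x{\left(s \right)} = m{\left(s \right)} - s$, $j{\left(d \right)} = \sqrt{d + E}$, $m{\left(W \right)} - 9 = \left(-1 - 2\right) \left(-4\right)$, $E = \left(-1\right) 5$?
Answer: $0$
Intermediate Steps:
$E = -5$
$m{\left(W \right)} = 21$ ($m{\left(W \right)} = 9 + \left(-1 - 2\right) \left(-4\right) = 9 - -12 = 9 + 12 = 21$)
$j{\left(d \right)} = \sqrt{-5 + d}$ ($j{\left(d \right)} = \sqrt{d - 5} = \sqrt{-5 + d}$)
$x{\left(s \right)} = 21 - s$
$0 x{\left(j{\left(6 \right)} \right)} \left(-34\right) = 0 \left(21 - \sqrt{-5 + 6}\right) \left(-34\right) = 0 \left(21 - \sqrt{1}\right) \left(-34\right) = 0 \left(21 - 1\right) \left(-34\right) = 0 \cdot 20 \left(-34\right) = 0 \left(-34\right) = 0$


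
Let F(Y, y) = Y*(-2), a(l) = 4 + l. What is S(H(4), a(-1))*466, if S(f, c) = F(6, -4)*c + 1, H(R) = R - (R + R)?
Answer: -16310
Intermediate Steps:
F(Y, y) = -2*Y
H(R) = -R (H(R) = R - 2*R = -R)
S(f, c) = 1 - 12*c (S(f, c) = (-2*6)*c + 1 = -12*c + 1 = 1 - 12*c)
S(H(4), a(-1))*466 = (1 - 12*(4 - 1))*466 = (1 - 12*3)*466 = (1 - 36)*466 = -35*466 = -16310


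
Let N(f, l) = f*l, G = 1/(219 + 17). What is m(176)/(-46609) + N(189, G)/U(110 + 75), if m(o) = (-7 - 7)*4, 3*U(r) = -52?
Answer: -25740071/571985648 ≈ -0.045001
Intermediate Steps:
U(r) = -52/3 (U(r) = (⅓)*(-52) = -52/3)
m(o) = -56 (m(o) = -14*4 = -56)
G = 1/236 ≈ 0.0042373
m(176)/(-46609) + N(189, G)/U(110 + 75) = -56/(-46609) + (189*(1/236))/(-52/3) = -56*(-1/46609) + (189/236)*(-3/52) = 56/46609 - 567/12272 = -25740071/571985648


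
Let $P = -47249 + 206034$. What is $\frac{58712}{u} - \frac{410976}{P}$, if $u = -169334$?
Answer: $- \frac{20039308}{6827755} \approx -2.935$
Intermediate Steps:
$P = 158785$
$\frac{58712}{u} - \frac{410976}{P} = \frac{58712}{-169334} - \frac{410976}{158785} = 58712 \left(- \frac{1}{169334}\right) - \frac{410976}{158785} = - \frac{164}{473} - \frac{410976}{158785} = - \frac{20039308}{6827755}$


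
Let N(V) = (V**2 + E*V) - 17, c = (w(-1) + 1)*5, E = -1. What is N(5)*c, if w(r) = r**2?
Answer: 30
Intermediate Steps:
c = 10 (c = ((-1)**2 + 1)*5 = (1 + 1)*5 = 2*5 = 10)
N(V) = -17 + V**2 - V (N(V) = (V**2 - V) - 17 = -17 + V**2 - V)
N(5)*c = (-17 + 5**2 - 1*5)*10 = (-17 + 25 - 5)*10 = 3*10 = 30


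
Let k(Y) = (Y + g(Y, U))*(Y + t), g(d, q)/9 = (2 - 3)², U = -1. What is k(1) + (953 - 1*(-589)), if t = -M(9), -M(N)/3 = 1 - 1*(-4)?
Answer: 1702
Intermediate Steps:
M(N) = -15 (M(N) = -3*(1 - 1*(-4)) = -3*(1 + 4) = -3*5 = -15)
g(d, q) = 9 (g(d, q) = 9*(2 - 3)² = 9*(-1)² = 9*1 = 9)
t = 15 (t = -1*(-15) = 15)
k(Y) = (9 + Y)*(15 + Y) (k(Y) = (Y + 9)*(Y + 15) = (9 + Y)*(15 + Y))
k(1) + (953 - 1*(-589)) = (135 + 1² + 24*1) + (953 - 1*(-589)) = (135 + 1 + 24) + (953 + 589) = 160 + 1542 = 1702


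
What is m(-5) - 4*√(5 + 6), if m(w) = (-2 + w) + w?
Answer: -12 - 4*√11 ≈ -25.267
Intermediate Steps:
m(w) = -2 + 2*w
m(-5) - 4*√(5 + 6) = (-2 + 2*(-5)) - 4*√(5 + 6) = (-2 - 10) - 4*√11 = -12 - 4*√11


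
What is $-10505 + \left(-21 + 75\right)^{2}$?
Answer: $-7589$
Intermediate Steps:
$-10505 + \left(-21 + 75\right)^{2} = -10505 + 54^{2} = -10505 + 2916 = -7589$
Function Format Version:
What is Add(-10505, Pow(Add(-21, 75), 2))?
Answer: -7589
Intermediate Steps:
Add(-10505, Pow(Add(-21, 75), 2)) = Add(-10505, Pow(54, 2)) = Add(-10505, 2916) = -7589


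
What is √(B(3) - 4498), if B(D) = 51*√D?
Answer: √(-4498 + 51*√3) ≈ 66.405*I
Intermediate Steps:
√(B(3) - 4498) = √(51*√3 - 4498) = √(-4498 + 51*√3)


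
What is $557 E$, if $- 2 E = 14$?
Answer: $-3899$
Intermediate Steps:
$E = -7$ ($E = \left(- \frac{1}{2}\right) 14 = -7$)
$557 E = 557 \left(-7\right) = -3899$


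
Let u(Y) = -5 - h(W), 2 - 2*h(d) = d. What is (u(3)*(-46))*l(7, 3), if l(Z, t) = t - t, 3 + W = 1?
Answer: 0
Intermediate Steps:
W = -2 (W = -3 + 1 = -2)
h(d) = 1 - d/2
l(Z, t) = 0
u(Y) = -7 (u(Y) = -5 - (1 - 1/2*(-2)) = -5 - (1 + 1) = -5 - 1*2 = -5 - 2 = -7)
(u(3)*(-46))*l(7, 3) = -7*(-46)*0 = 322*0 = 0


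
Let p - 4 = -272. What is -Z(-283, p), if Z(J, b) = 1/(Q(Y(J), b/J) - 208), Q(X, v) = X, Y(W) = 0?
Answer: 1/208 ≈ 0.0048077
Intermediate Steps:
p = -268 (p = 4 - 272 = -268)
Z(J, b) = -1/208 (Z(J, b) = 1/(0 - 208) = 1/(-208) = -1/208)
-Z(-283, p) = -1*(-1/208) = 1/208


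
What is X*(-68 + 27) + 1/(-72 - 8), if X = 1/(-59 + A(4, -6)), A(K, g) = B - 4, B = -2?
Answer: 643/1040 ≈ 0.61827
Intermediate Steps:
A(K, g) = -6 (A(K, g) = -2 - 4 = -6)
X = -1/65 (X = 1/(-59 - 6) = 1/(-65) = -1/65 ≈ -0.015385)
X*(-68 + 27) + 1/(-72 - 8) = -(-68 + 27)/65 + 1/(-72 - 8) = -1/65*(-41) + 1/(-80) = 41/65 - 1/80 = 643/1040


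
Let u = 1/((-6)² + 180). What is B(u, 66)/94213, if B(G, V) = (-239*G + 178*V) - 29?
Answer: 2531065/20350008 ≈ 0.12438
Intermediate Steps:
u = 1/216 (u = 1/(36 + 180) = 1/216 ≈ 0.0046296)
B(G, V) = -29 - 239*G + 178*V
B(u, 66)/94213 = (-29 - 239*1/216 + 178*66)/94213 = (-29 - 239/216 + 11748)*(1/94213) = (2531065/216)*(1/94213) = 2531065/20350008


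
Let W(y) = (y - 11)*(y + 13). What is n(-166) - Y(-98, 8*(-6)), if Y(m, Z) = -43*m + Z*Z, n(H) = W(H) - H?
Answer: 20729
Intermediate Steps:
W(y) = (-11 + y)*(13 + y)
n(H) = -143 + H + H² (n(H) = (-143 + H² + 2*H) - H = -143 + H + H²)
Y(m, Z) = Z² - 43*m (Y(m, Z) = -43*m + Z² = Z² - 43*m)
n(-166) - Y(-98, 8*(-6)) = (-143 - 166 + (-166)²) - ((8*(-6))² - 43*(-98)) = (-143 - 166 + 27556) - ((-48)² + 4214) = 27247 - (2304 + 4214) = 27247 - 1*6518 = 27247 - 6518 = 20729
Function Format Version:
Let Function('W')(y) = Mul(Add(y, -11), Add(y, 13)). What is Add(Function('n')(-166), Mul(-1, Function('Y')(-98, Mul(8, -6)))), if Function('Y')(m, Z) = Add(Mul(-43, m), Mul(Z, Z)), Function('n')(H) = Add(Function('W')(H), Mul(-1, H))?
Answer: 20729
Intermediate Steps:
Function('W')(y) = Mul(Add(-11, y), Add(13, y))
Function('n')(H) = Add(-143, H, Pow(H, 2)) (Function('n')(H) = Add(Add(-143, Pow(H, 2), Mul(2, H)), Mul(-1, H)) = Add(-143, H, Pow(H, 2)))
Function('Y')(m, Z) = Add(Pow(Z, 2), Mul(-43, m)) (Function('Y')(m, Z) = Add(Mul(-43, m), Pow(Z, 2)) = Add(Pow(Z, 2), Mul(-43, m)))
Add(Function('n')(-166), Mul(-1, Function('Y')(-98, Mul(8, -6)))) = Add(Add(-143, -166, Pow(-166, 2)), Mul(-1, Add(Pow(Mul(8, -6), 2), Mul(-43, -98)))) = Add(Add(-143, -166, 27556), Mul(-1, Add(Pow(-48, 2), 4214))) = Add(27247, Mul(-1, Add(2304, 4214))) = Add(27247, Mul(-1, 6518)) = Add(27247, -6518) = 20729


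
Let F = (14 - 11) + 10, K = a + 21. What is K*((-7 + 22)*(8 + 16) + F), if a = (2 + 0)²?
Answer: 9325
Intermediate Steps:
a = 4 (a = 2² = 4)
K = 25 (K = 4 + 21 = 25)
F = 13 (F = 3 + 10 = 13)
K*((-7 + 22)*(8 + 16) + F) = 25*((-7 + 22)*(8 + 16) + 13) = 25*(15*24 + 13) = 25*(360 + 13) = 25*373 = 9325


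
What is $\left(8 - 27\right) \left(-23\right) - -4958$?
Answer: $5395$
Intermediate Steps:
$\left(8 - 27\right) \left(-23\right) - -4958 = \left(8 - 27\right) \left(-23\right) + 4958 = \left(-19\right) \left(-23\right) + 4958 = 437 + 4958 = 5395$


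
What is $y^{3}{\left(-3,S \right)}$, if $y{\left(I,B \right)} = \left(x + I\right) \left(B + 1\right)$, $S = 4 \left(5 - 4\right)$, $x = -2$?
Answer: $-15625$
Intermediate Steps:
$S = 4$ ($S = 4 \cdot 1 = 4$)
$y{\left(I,B \right)} = \left(1 + B\right) \left(-2 + I\right)$ ($y{\left(I,B \right)} = \left(-2 + I\right) \left(B + 1\right) = \left(-2 + I\right) \left(1 + B\right) = \left(1 + B\right) \left(-2 + I\right)$)
$y^{3}{\left(-3,S \right)} = \left(-2 - 3 - 8 + 4 \left(-3\right)\right)^{3} = \left(-2 - 3 - 8 - 12\right)^{3} = \left(-25\right)^{3} = -15625$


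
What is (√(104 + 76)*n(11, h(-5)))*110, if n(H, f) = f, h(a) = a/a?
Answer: 660*√5 ≈ 1475.8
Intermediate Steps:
h(a) = 1
(√(104 + 76)*n(11, h(-5)))*110 = (√(104 + 76)*1)*110 = (√180*1)*110 = ((6*√5)*1)*110 = (6*√5)*110 = 660*√5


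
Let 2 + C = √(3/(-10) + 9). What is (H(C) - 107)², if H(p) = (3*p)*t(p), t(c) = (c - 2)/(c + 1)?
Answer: 874608727/59290 - 2986584*√870/29645 ≈ 11780.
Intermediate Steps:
t(c) = (-2 + c)/(1 + c)
C = -2 + √870/10 (C = -2 + √(3/(-10) + 9) = -2 + √(3*(-⅒) + 9) = -2 + √(-3/10 + 9) = -2 + √(87/10) = -2 + √870/10 ≈ 0.94958)
H(p) = 3*p*(-2 + p)/(1 + p) (H(p) = (3*p)*((-2 + p)/(1 + p)) = 3*p*(-2 + p)/(1 + p))
(H(C) - 107)² = (3*(-2 + √870/10)*(-2 + (-2 + √870/10))/(1 + (-2 + √870/10)) - 107)² = (3*(-2 + √870/10)*(-4 + √870/10)/(-1 + √870/10) - 107)² = (3*(-4 + √870/10)*(-2 + √870/10)/(-1 + √870/10) - 107)² = (-107 + 3*(-4 + √870/10)*(-2 + √870/10)/(-1 + √870/10))²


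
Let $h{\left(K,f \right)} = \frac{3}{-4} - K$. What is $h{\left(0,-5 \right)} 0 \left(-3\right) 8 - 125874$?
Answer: $-125874$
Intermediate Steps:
$h{\left(K,f \right)} = - \frac{3}{4} - K$ ($h{\left(K,f \right)} = 3 \left(- \frac{1}{4}\right) - K = - \frac{3}{4} - K$)
$h{\left(0,-5 \right)} 0 \left(-3\right) 8 - 125874 = \left(- \frac{3}{4} - 0\right) 0 \left(-3\right) 8 - 125874 = \left(- \frac{3}{4} + 0\right) 0 \left(-3\right) 8 - 125874 = \left(- \frac{3}{4}\right) 0 \left(-3\right) 8 - 125874 = 0 \left(-3\right) 8 - 125874 = 0 \cdot 8 - 125874 = 0 - 125874 = -125874$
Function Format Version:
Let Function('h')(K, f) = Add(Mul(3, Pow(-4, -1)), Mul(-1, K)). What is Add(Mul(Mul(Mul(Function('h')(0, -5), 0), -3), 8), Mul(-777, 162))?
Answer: -125874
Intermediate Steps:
Function('h')(K, f) = Add(Rational(-3, 4), Mul(-1, K)) (Function('h')(K, f) = Add(Mul(3, Rational(-1, 4)), Mul(-1, K)) = Add(Rational(-3, 4), Mul(-1, K)))
Add(Mul(Mul(Mul(Function('h')(0, -5), 0), -3), 8), Mul(-777, 162)) = Add(Mul(Mul(Mul(Add(Rational(-3, 4), Mul(-1, 0)), 0), -3), 8), Mul(-777, 162)) = Add(Mul(Mul(Mul(Add(Rational(-3, 4), 0), 0), -3), 8), -125874) = Add(Mul(Mul(Mul(Rational(-3, 4), 0), -3), 8), -125874) = Add(Mul(Mul(0, -3), 8), -125874) = Add(Mul(0, 8), -125874) = Add(0, -125874) = -125874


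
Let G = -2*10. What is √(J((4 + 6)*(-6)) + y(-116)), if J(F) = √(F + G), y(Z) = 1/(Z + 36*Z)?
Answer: √(-1073 + 18421264*I*√5)/2146 ≈ 2.1147 + 2.1148*I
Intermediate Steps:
y(Z) = 1/(37*Z)
G = -20
J(F) = √(-20 + F) (J(F) = √(F - 20) = √(-20 + F))
√(J((4 + 6)*(-6)) + y(-116)) = √(√(-20 + (4 + 6)*(-6)) + (1/37)/(-116)) = √(√(-20 + 10*(-6)) + (1/37)*(-1/116)) = √(√(-20 - 60) - 1/4292) = √(√(-80) - 1/4292) = √(4*I*√5 - 1/4292) = √(-1/4292 + 4*I*√5)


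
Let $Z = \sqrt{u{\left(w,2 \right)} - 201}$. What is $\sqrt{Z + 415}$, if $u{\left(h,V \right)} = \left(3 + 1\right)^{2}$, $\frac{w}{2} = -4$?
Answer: $\sqrt{415 + i \sqrt{185}} \approx 20.374 + 0.3338 i$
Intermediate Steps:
$w = -8$ ($w = 2 \left(-4\right) = -8$)
$u{\left(h,V \right)} = 16$ ($u{\left(h,V \right)} = 4^{2} = 16$)
$Z = i \sqrt{185}$ ($Z = \sqrt{16 - 201} = \sqrt{-185} = i \sqrt{185} \approx 13.601 i$)
$\sqrt{Z + 415} = \sqrt{i \sqrt{185} + 415} = \sqrt{415 + i \sqrt{185}}$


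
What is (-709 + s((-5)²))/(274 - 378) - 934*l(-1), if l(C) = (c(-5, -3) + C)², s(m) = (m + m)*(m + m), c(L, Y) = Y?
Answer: -1555967/104 ≈ -14961.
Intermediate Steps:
s(m) = 4*m² (s(m) = (2*m)*(2*m) = 4*m²)
l(C) = (-3 + C)²
(-709 + s((-5)²))/(274 - 378) - 934*l(-1) = (-709 + 4*((-5)²)²)/(274 - 378) - 934*(-3 - 1)² = (-709 + 4*25²)/(-104) - 934*(-4)² = (-709 + 4*625)*(-1/104) - 934*16 = (-709 + 2500)*(-1/104) - 14944 = 1791*(-1/104) - 14944 = -1791/104 - 14944 = -1555967/104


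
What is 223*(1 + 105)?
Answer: 23638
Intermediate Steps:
223*(1 + 105) = 223*106 = 23638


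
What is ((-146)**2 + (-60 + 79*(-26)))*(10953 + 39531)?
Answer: 969393768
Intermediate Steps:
((-146)**2 + (-60 + 79*(-26)))*(10953 + 39531) = (21316 + (-60 - 2054))*50484 = (21316 - 2114)*50484 = 19202*50484 = 969393768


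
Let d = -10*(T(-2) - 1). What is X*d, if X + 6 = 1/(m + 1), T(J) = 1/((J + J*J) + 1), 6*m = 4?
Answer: -36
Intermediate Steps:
m = ⅔ (m = (⅙)*4 = ⅔ ≈ 0.66667)
T(J) = 1/(1 + J + J²) (T(J) = 1/((J + J²) + 1) = 1/(1 + J + J²))
d = 20/3 (d = -10*(1/(1 - 2 + (-2)²) - 1) = -10*(1/(1 - 2 + 4) - 1) = -10*(1/3 - 1) = -10*(⅓ - 1) = -10*(-⅔) = 20/3 ≈ 6.6667)
X = -27/5 (X = -6 + 1/(⅔ + 1) = -6 + 1/(5/3) = -6 + ⅗ = -27/5 ≈ -5.4000)
X*d = -27/5*20/3 = -36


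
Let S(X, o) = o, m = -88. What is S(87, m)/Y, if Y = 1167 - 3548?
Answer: 88/2381 ≈ 0.036959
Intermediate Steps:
Y = -2381
S(87, m)/Y = -88/(-2381) = -88*(-1/2381) = 88/2381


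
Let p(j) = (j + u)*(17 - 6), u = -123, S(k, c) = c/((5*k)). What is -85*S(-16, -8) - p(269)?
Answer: -3229/2 ≈ -1614.5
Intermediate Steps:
S(k, c) = c/(5*k) (S(k, c) = c*(1/(5*k)) = c/(5*k))
p(j) = -1353 + 11*j (p(j) = (j - 123)*(17 - 6) = (-123 + j)*11 = -1353 + 11*j)
-85*S(-16, -8) - p(269) = -17*(-8)/(-16) - (-1353 + 11*269) = -17*(-8)*(-1)/16 - (-1353 + 2959) = -85*⅒ - 1*1606 = -17/2 - 1606 = -3229/2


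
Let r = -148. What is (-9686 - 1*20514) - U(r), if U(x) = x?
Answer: -30052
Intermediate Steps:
(-9686 - 1*20514) - U(r) = (-9686 - 1*20514) - 1*(-148) = (-9686 - 20514) + 148 = -30200 + 148 = -30052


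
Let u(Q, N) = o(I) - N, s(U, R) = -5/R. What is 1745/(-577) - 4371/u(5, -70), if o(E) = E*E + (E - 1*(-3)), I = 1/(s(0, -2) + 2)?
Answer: -214644002/3424495 ≈ -62.679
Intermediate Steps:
I = 2/9 (I = 1/(-5/(-2) + 2) = 1/(-5*(-1/2) + 2) = 1/(5/2 + 2) = 1/(9/2) = 2/9 ≈ 0.22222)
o(E) = 3 + E + E**2 (o(E) = E**2 + (E + 3) = E**2 + (3 + E) = 3 + E + E**2)
u(Q, N) = 265/81 - N (u(Q, N) = (3 + 2/9 + (2/9)**2) - N = (3 + 2/9 + 4/81) - N = 265/81 - N)
1745/(-577) - 4371/u(5, -70) = 1745/(-577) - 4371/(265/81 - 1*(-70)) = 1745*(-1/577) - 4371/(265/81 + 70) = -1745/577 - 4371/5935/81 = -1745/577 - 4371*81/5935 = -1745/577 - 354051/5935 = -214644002/3424495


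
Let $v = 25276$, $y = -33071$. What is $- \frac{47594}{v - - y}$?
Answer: $\frac{47594}{7795} \approx 6.1057$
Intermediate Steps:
$- \frac{47594}{v - - y} = - \frac{47594}{25276 - \left(-1\right) \left(-33071\right)} = - \frac{47594}{25276 - 33071} = - \frac{47594}{-7795} = \left(-47594\right) \left(- \frac{1}{7795}\right) = \frac{47594}{7795}$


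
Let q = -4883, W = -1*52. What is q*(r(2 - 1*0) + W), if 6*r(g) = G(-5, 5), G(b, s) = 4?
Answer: 751982/3 ≈ 2.5066e+5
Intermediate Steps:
W = -52
r(g) = ⅔ (r(g) = (⅙)*4 = ⅔)
q*(r(2 - 1*0) + W) = -4883*(⅔ - 52) = -4883*(-154/3) = 751982/3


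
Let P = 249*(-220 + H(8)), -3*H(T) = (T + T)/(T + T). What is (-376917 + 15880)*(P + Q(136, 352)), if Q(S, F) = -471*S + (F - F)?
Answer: 42934159003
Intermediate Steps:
H(T) = -⅓ (H(T) = -(T + T)/(3*(T + T)) = -2*T/(3*(2*T)) = -2*T*1/(2*T)/3 = -⅓*1 = -⅓)
P = -54863 (P = 249*(-220 - ⅓) = 249*(-661/3) = -54863)
Q(S, F) = -471*S (Q(S, F) = -471*S + 0 = -471*S)
(-376917 + 15880)*(P + Q(136, 352)) = (-376917 + 15880)*(-54863 - 471*136) = -361037*(-54863 - 64056) = -361037*(-118919) = 42934159003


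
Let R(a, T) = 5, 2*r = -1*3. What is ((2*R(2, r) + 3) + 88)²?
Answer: 10201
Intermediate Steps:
r = -3/2 (r = (-1*3)/2 = (½)*(-3) = -3/2 ≈ -1.5000)
((2*R(2, r) + 3) + 88)² = ((2*5 + 3) + 88)² = ((10 + 3) + 88)² = (13 + 88)² = 101² = 10201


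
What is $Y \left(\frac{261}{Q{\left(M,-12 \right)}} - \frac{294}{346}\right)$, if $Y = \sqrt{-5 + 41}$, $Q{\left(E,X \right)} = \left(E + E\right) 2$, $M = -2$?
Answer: $- \frac{138987}{692} \approx -200.85$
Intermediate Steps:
$Q{\left(E,X \right)} = 4 E$ ($Q{\left(E,X \right)} = 2 E 2 = 4 E$)
$Y = 6$ ($Y = \sqrt{36} = 6$)
$Y \left(\frac{261}{Q{\left(M,-12 \right)}} - \frac{294}{346}\right) = 6 \left(\frac{261}{4 \left(-2\right)} - \frac{294}{346}\right) = 6 \left(\frac{261}{-8} - \frac{147}{173}\right) = 6 \left(261 \left(- \frac{1}{8}\right) - \frac{147}{173}\right) = 6 \left(- \frac{261}{8} - \frac{147}{173}\right) = 6 \left(- \frac{46329}{1384}\right) = - \frac{138987}{692}$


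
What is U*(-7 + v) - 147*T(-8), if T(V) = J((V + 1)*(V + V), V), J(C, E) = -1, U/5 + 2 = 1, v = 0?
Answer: 182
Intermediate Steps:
U = -5 (U = -10 + 5*1 = -10 + 5 = -5)
T(V) = -1
U*(-7 + v) - 147*T(-8) = -5*(-7 + 0) - 147*(-1) = -5*(-7) + 147 = 35 + 147 = 182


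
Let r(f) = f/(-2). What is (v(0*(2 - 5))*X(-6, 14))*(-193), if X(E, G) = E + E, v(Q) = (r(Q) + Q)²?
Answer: 0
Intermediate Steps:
r(f) = -f/2 (r(f) = f*(-½) = -f/2)
v(Q) = Q²/4 (v(Q) = (-Q/2 + Q)² = (Q/2)² = Q²/4)
X(E, G) = 2*E
(v(0*(2 - 5))*X(-6, 14))*(-193) = (((0*(2 - 5))²/4)*(2*(-6)))*(-193) = (((0*(-3))²/4)*(-12))*(-193) = (((¼)*0²)*(-12))*(-193) = (((¼)*0)*(-12))*(-193) = (0*(-12))*(-193) = 0*(-193) = 0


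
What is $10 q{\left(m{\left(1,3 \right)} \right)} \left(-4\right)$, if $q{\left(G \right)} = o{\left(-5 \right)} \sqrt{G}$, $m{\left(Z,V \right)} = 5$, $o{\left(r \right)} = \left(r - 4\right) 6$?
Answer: $2160 \sqrt{5} \approx 4829.9$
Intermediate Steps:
$o{\left(r \right)} = -24 + 6 r$ ($o{\left(r \right)} = \left(-4 + r\right) 6 = -24 + 6 r$)
$q{\left(G \right)} = - 54 \sqrt{G}$ ($q{\left(G \right)} = \left(-24 + 6 \left(-5\right)\right) \sqrt{G} = \left(-24 - 30\right) \sqrt{G} = - 54 \sqrt{G}$)
$10 q{\left(m{\left(1,3 \right)} \right)} \left(-4\right) = 10 \left(- 54 \sqrt{5}\right) \left(-4\right) = - 540 \sqrt{5} \left(-4\right) = 2160 \sqrt{5}$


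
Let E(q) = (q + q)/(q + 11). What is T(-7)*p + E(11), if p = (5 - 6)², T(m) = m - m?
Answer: 1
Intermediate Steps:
T(m) = 0
E(q) = 2*q/(11 + q) (E(q) = (2*q)/(11 + q) = 2*q/(11 + q))
p = 1 (p = (-1)² = 1)
T(-7)*p + E(11) = 0*1 + 2*11/(11 + 11) = 0 + 2*11/22 = 0 + 2*11*(1/22) = 0 + 1 = 1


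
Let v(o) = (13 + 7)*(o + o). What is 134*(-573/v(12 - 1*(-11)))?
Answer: -38391/460 ≈ -83.459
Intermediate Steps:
v(o) = 40*o (v(o) = 20*(2*o) = 40*o)
134*(-573/v(12 - 1*(-11))) = 134*(-573*1/(40*(12 - 1*(-11)))) = 134*(-573*1/(40*(12 + 11))) = 134*(-573/(40*23)) = 134*(-573/920) = -38391/460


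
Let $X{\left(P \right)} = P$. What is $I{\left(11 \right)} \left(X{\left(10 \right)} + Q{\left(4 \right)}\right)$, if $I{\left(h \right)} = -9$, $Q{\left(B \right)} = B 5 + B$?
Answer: $-306$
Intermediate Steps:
$Q{\left(B \right)} = 6 B$ ($Q{\left(B \right)} = 5 B + B = 6 B$)
$I{\left(11 \right)} \left(X{\left(10 \right)} + Q{\left(4 \right)}\right) = - 9 \left(10 + 6 \cdot 4\right) = - 9 \left(10 + 24\right) = \left(-9\right) 34 = -306$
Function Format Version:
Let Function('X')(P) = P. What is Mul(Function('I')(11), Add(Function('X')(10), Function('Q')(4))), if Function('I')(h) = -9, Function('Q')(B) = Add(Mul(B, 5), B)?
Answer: -306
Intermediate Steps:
Function('Q')(B) = Mul(6, B) (Function('Q')(B) = Add(Mul(5, B), B) = Mul(6, B))
Mul(Function('I')(11), Add(Function('X')(10), Function('Q')(4))) = Mul(-9, Add(10, Mul(6, 4))) = Mul(-9, Add(10, 24)) = Mul(-9, 34) = -306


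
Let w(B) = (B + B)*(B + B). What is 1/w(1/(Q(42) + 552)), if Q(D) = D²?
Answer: 1340964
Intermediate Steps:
w(B) = 4*B² (w(B) = (2*B)*(2*B) = 4*B²)
1/w(1/(Q(42) + 552)) = 1/(4*(1/(42² + 552))²) = 1/(4*(1/(1764 + 552))²) = 1/(4*(1/2316)²) = 1/(4*(1/5363856)) = 1/(1/1340964) = 1340964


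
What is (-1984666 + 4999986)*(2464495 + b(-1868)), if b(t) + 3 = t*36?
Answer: 7228457778080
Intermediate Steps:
b(t) = -3 + 36*t (b(t) = -3 + t*36 = -3 + 36*t)
(-1984666 + 4999986)*(2464495 + b(-1868)) = (-1984666 + 4999986)*(2464495 + (-3 + 36*(-1868))) = 3015320*(2464495 + (-3 - 67248)) = 3015320*(2464495 - 67251) = 3015320*2397244 = 7228457778080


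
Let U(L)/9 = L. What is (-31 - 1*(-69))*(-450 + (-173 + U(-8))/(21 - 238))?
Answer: -528770/31 ≈ -17057.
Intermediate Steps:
U(L) = 9*L
(-31 - 1*(-69))*(-450 + (-173 + U(-8))/(21 - 238)) = (-31 - 1*(-69))*(-450 + (-173 + 9*(-8))/(21 - 238)) = (-31 + 69)*(-450 + (-173 - 72)/(-217)) = 38*(-450 - 245*(-1/217)) = 38*(-450 + 35/31) = 38*(-13915/31) = -528770/31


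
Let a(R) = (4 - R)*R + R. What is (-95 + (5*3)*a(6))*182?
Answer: -33670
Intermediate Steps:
a(R) = R + R*(4 - R) (a(R) = R*(4 - R) + R = R + R*(4 - R))
(-95 + (5*3)*a(6))*182 = (-95 + (5*3)*(6*(5 - 1*6)))*182 = (-95 + 15*(6*(5 - 6)))*182 = (-95 + 15*(6*(-1)))*182 = (-95 + 15*(-6))*182 = (-95 - 90)*182 = -185*182 = -33670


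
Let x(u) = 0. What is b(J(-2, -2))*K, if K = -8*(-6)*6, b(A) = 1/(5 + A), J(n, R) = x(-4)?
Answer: 288/5 ≈ 57.600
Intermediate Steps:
J(n, R) = 0
K = 288 (K = 48*6 = 288)
b(J(-2, -2))*K = 288/(5 + 0) = 288/5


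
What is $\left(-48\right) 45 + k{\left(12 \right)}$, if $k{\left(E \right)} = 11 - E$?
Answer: $-2161$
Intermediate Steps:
$\left(-48\right) 45 + k{\left(12 \right)} = \left(-48\right) 45 + \left(11 - 12\right) = -2160 + \left(11 - 12\right) = -2160 - 1 = -2161$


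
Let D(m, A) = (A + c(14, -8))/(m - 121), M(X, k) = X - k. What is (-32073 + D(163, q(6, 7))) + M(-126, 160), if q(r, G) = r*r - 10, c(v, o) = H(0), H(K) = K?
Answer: -679526/21 ≈ -32358.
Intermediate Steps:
c(v, o) = 0
q(r, G) = -10 + r² (q(r, G) = r² - 10 = -10 + r²)
D(m, A) = A/(-121 + m) (D(m, A) = (A + 0)/(m - 121) = A/(-121 + m))
(-32073 + D(163, q(6, 7))) + M(-126, 160) = (-32073 + (-10 + 6²)/(-121 + 163)) + (-126 - 1*160) = (-32073 + (-10 + 36)/42) + (-126 - 160) = (-32073 + 26*(1/42)) - 286 = (-32073 + 13/21) - 286 = -673520/21 - 286 = -679526/21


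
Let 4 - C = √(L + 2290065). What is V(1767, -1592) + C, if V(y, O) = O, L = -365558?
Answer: -1588 - √1924507 ≈ -2975.3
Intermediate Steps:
C = 4 - √1924507 (C = 4 - √(-365558 + 2290065) = 4 - √1924507 ≈ -1383.3)
V(1767, -1592) + C = -1592 + (4 - √1924507) = -1588 - √1924507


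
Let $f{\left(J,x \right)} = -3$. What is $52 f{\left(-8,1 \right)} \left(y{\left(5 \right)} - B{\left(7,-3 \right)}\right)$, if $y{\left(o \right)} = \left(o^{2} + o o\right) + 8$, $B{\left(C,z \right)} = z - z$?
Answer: $-9048$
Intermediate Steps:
$B{\left(C,z \right)} = 0$
$y{\left(o \right)} = 8 + 2 o^{2}$ ($y{\left(o \right)} = \left(o^{2} + o^{2}\right) + 8 = 2 o^{2} + 8 = 8 + 2 o^{2}$)
$52 f{\left(-8,1 \right)} \left(y{\left(5 \right)} - B{\left(7,-3 \right)}\right) = 52 \left(-3\right) \left(\left(8 + 2 \cdot 5^{2}\right) - 0\right) = - 156 \left(\left(8 + 2 \cdot 25\right) + 0\right) = - 156 \left(\left(8 + 50\right) + 0\right) = - 156 \left(58 + 0\right) = \left(-156\right) 58 = -9048$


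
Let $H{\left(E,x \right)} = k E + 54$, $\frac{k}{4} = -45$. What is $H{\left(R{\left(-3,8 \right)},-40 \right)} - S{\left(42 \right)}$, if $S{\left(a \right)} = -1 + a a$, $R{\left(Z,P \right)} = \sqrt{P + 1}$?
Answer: $-2249$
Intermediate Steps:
$k = -180$ ($k = 4 \left(-45\right) = -180$)
$R{\left(Z,P \right)} = \sqrt{1 + P}$
$H{\left(E,x \right)} = 54 - 180 E$ ($H{\left(E,x \right)} = - 180 E + 54 = 54 - 180 E$)
$S{\left(a \right)} = -1 + a^{2}$
$H{\left(R{\left(-3,8 \right)},-40 \right)} - S{\left(42 \right)} = \left(54 - 180 \sqrt{1 + 8}\right) - \left(-1 + 42^{2}\right) = \left(54 - 180 \sqrt{9}\right) - \left(-1 + 1764\right) = \left(54 - 540\right) - 1763 = -486 - 1763 = -2249$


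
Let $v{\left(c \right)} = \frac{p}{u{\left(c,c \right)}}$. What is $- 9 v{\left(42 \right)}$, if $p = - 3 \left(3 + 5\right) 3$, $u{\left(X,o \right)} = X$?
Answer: $\frac{108}{7} \approx 15.429$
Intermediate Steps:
$p = -72$ ($p = \left(-3\right) 8 \cdot 3 = \left(-24\right) 3 = -72$)
$v{\left(c \right)} = - \frac{72}{c}$
$- 9 v{\left(42 \right)} = - 9 \left(- \frac{72}{42}\right) = - 9 \left(\left(-72\right) \frac{1}{42}\right) = \left(-9\right) \left(- \frac{12}{7}\right) = \frac{108}{7}$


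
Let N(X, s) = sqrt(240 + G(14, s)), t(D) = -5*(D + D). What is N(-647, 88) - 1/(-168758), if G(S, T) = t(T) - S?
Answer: 1/168758 + I*sqrt(654) ≈ 5.9256e-6 + 25.573*I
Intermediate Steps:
t(D) = -10*D
G(S, T) = -S - 10*T (G(S, T) = -10*T - S = -S - 10*T)
N(X, s) = sqrt(226 - 10*s) (N(X, s) = sqrt(240 + (-1*14 - 10*s)) = sqrt(240 + (-14 - 10*s)) = sqrt(226 - 10*s))
N(-647, 88) - 1/(-168758) = sqrt(226 - 10*88) - 1/(-168758) = sqrt(226 - 880) - 1*(-1/168758) = sqrt(-654) + 1/168758 = I*sqrt(654) + 1/168758 = 1/168758 + I*sqrt(654)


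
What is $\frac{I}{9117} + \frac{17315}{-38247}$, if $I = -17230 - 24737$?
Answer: $- \frac{195885856}{38744211} \approx -5.0559$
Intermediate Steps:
$I = -41967$ ($I = -17230 - 24737 = -41967$)
$\frac{I}{9117} + \frac{17315}{-38247} = - \frac{41967}{9117} + \frac{17315}{-38247} = \left(-41967\right) \frac{1}{9117} + 17315 \left(- \frac{1}{38247}\right) = - \frac{4663}{1013} - \frac{17315}{38247} = - \frac{195885856}{38744211}$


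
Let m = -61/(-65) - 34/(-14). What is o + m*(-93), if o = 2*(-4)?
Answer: -146116/455 ≈ -321.13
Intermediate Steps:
o = -8
m = 1532/455 (m = -61*(-1/65) - 34*(-1/14) = 61/65 + 17/7 = 1532/455 ≈ 3.3670)
o + m*(-93) = -8 + (1532/455)*(-93) = -8 - 142476/455 = -146116/455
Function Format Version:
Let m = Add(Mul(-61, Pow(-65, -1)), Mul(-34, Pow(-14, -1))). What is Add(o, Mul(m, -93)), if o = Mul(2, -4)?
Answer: Rational(-146116, 455) ≈ -321.13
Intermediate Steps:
o = -8
m = Rational(1532, 455) (m = Add(Mul(-61, Rational(-1, 65)), Mul(-34, Rational(-1, 14))) = Add(Rational(61, 65), Rational(17, 7)) = Rational(1532, 455) ≈ 3.3670)
Add(o, Mul(m, -93)) = Add(-8, Mul(Rational(1532, 455), -93)) = Add(-8, Rational(-142476, 455)) = Rational(-146116, 455)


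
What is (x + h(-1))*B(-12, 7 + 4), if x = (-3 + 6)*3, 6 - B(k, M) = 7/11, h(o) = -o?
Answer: 590/11 ≈ 53.636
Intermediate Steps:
B(k, M) = 59/11 (B(k, M) = 6 - 7/11 = 59/11)
x = 9 (x = 3*3 = 9)
(x + h(-1))*B(-12, 7 + 4) = (9 - 1*(-1))*(59/11) = (9 + 1)*(59/11) = 10*(59/11) = 590/11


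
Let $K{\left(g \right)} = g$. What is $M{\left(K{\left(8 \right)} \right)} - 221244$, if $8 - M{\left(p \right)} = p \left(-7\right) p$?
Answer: $-220788$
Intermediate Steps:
$M{\left(p \right)} = 8 + 7 p^{2}$ ($M{\left(p \right)} = 8 - p \left(-7\right) p = 8 - - 7 p p = 8 - - 7 p^{2} = 8 + 7 p^{2}$)
$M{\left(K{\left(8 \right)} \right)} - 221244 = \left(8 + 7 \cdot 8^{2}\right) - 221244 = \left(8 + 7 \cdot 64\right) - 221244 = \left(8 + 448\right) - 221244 = 456 - 221244 = -220788$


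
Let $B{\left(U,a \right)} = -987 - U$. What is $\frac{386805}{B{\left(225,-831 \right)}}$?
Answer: $- \frac{128935}{404} \approx -319.15$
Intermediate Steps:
$\frac{386805}{B{\left(225,-831 \right)}} = \frac{386805}{-987 - 225} = \frac{386805}{-1212} = 386805 \left(- \frac{1}{1212}\right) = - \frac{128935}{404}$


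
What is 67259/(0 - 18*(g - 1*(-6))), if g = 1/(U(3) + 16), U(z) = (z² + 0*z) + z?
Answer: -941626/1521 ≈ -619.08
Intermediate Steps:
U(z) = z + z² (U(z) = (z² + 0) + z = z² + z = z + z²)
g = 1/28 (g = 1/(3*(1 + 3) + 16) = 1/(3*4 + 16) = 1/(12 + 16) = 1/28 ≈ 0.035714)
67259/(0 - 18*(g - 1*(-6))) = 67259/(0 - 18*(1/28 - 1*(-6))) = 67259/(0 - 18*(1/28 + 6)) = 67259/(0 - 18*169/28) = 67259/(0 - 1521/14) = 67259/(-1521/14) = 67259*(-14/1521) = -941626/1521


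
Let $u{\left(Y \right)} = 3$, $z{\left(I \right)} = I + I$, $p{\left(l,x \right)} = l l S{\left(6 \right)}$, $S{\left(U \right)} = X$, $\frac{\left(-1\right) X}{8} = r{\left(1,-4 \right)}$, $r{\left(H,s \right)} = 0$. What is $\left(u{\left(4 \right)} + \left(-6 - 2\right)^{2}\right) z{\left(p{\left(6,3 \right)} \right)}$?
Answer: $0$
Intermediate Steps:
$X = 0$ ($X = \left(-8\right) 0 = 0$)
$S{\left(U \right)} = 0$
$p{\left(l,x \right)} = 0$ ($p{\left(l,x \right)} = l l 0 = l^{2} \cdot 0 = 0$)
$z{\left(I \right)} = 2 I$
$\left(u{\left(4 \right)} + \left(-6 - 2\right)^{2}\right) z{\left(p{\left(6,3 \right)} \right)} = \left(3 + \left(-6 - 2\right)^{2}\right) 2 \cdot 0 = \left(3 + \left(-8\right)^{2}\right) 0 = \left(3 + 64\right) 0 = 67 \cdot 0 = 0$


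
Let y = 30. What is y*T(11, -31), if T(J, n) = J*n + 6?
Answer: -10050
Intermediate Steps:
T(J, n) = 6 + J*n
y*T(11, -31) = 30*(6 + 11*(-31)) = 30*(6 - 341) = 30*(-335) = -10050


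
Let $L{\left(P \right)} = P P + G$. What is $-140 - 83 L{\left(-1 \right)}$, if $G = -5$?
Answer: $192$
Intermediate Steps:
$L{\left(P \right)} = -5 + P^{2}$ ($L{\left(P \right)} = P P - 5 = P^{2} - 5 = -5 + P^{2}$)
$-140 - 83 L{\left(-1 \right)} = -140 - 83 \left(-5 + \left(-1\right)^{2}\right) = -140 - 83 \left(-5 + 1\right) = -140 - -332 = -140 + 332 = 192$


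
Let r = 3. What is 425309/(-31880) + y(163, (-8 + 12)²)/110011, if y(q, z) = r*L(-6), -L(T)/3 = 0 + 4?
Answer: -46789816079/3507150680 ≈ -13.341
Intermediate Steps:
L(T) = -12 (L(T) = -3*(0 + 4) = -3*4 = -12)
y(q, z) = -36 (y(q, z) = 3*(-12) = -36)
425309/(-31880) + y(163, (-8 + 12)²)/110011 = 425309/(-31880) - 36/110011 = 425309*(-1/31880) - 36*1/110011 = -425309/31880 - 36/110011 = -46789816079/3507150680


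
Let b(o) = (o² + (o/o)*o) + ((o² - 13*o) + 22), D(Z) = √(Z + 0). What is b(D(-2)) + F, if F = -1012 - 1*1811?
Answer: -2805 - 12*I*√2 ≈ -2805.0 - 16.971*I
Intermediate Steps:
D(Z) = √Z
F = -2823 (F = -1012 - 1811 = -2823)
b(o) = 22 - 12*o + 2*o² (b(o) = (o² + 1*o) + (22 + o² - 13*o) = (o² + o) + (22 + o² - 13*o) = (o + o²) + (22 + o² - 13*o) = 22 - 12*o + 2*o²)
b(D(-2)) + F = (22 - 12*I*√2 + 2*(√(-2))²) - 2823 = (22 - 12*I*√2 + 2*(I*√2)²) - 2823 = (22 - 12*I*√2 + 2*(-2)) - 2823 = (22 - 12*I*√2 - 4) - 2823 = (18 - 12*I*√2) - 2823 = -2805 - 12*I*√2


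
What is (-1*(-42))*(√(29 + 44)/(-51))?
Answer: -14*√73/17 ≈ -7.0362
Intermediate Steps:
(-1*(-42))*(√(29 + 44)/(-51)) = 42*(√73*(-1/51)) = 42*(-√73/51) = -14*√73/17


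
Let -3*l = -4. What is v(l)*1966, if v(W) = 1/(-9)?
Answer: -1966/9 ≈ -218.44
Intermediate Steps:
l = 4/3 (l = -⅓*(-4) = 4/3 ≈ 1.3333)
v(W) = -⅑
v(l)*1966 = -⅑*1966 = -1966/9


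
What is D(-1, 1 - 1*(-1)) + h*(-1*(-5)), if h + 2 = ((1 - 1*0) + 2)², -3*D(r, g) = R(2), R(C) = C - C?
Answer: 35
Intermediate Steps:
R(C) = 0
D(r, g) = 0 (D(r, g) = -⅓*0 = 0)
h = 7 (h = -2 + ((1 - 1*0) + 2)² = -2 + ((1 + 0) + 2)² = -2 + (1 + 2)² = -2 + 3² = -2 + 9 = 7)
D(-1, 1 - 1*(-1)) + h*(-1*(-5)) = 0 + 7*(-1*(-5)) = 0 + 7*5 = 0 + 35 = 35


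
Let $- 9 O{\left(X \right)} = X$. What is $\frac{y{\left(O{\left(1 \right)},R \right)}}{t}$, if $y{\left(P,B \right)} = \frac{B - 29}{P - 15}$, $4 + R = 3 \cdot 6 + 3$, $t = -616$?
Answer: $- \frac{27}{20944} \approx -0.0012892$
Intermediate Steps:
$O{\left(X \right)} = - \frac{X}{9}$
$R = 17$ ($R = -4 + \left(3 \cdot 6 + 3\right) = -4 + \left(18 + 3\right) = -4 + 21 = 17$)
$y{\left(P,B \right)} = \frac{-29 + B}{-15 + P}$
$\frac{y{\left(O{\left(1 \right)},R \right)}}{t} = \frac{\frac{1}{-15 - \frac{1}{9}} \left(-29 + 17\right)}{-616} = \frac{1}{-15 - \frac{1}{9}} \left(-12\right) \left(- \frac{1}{616}\right) = \frac{1}{- \frac{136}{9}} \left(-12\right) \left(- \frac{1}{616}\right) = \left(- \frac{9}{136}\right) \left(-12\right) \left(- \frac{1}{616}\right) = \frac{27}{34} \left(- \frac{1}{616}\right) = - \frac{27}{20944}$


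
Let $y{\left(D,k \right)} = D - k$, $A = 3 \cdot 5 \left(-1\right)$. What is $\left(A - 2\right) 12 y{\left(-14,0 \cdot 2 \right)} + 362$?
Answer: $3218$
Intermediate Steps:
$A = -15$ ($A = 15 \left(-1\right) = -15$)
$\left(A - 2\right) 12 y{\left(-14,0 \cdot 2 \right)} + 362 = \left(-15 - 2\right) 12 \left(-14 - 0 \cdot 2\right) + 362 = \left(-17\right) 12 \left(-14 - 0\right) + 362 = - 204 \left(-14 + 0\right) + 362 = \left(-204\right) \left(-14\right) + 362 = 2856 + 362 = 3218$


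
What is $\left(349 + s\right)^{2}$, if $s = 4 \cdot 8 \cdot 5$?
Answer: $259081$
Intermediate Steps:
$s = 160$ ($s = 32 \cdot 5 = 160$)
$\left(349 + s\right)^{2} = \left(349 + 160\right)^{2} = 509^{2} = 259081$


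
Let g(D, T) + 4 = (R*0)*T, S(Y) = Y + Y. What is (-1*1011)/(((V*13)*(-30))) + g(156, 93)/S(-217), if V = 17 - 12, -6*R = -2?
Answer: 74429/141050 ≈ 0.52768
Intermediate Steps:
R = ⅓ (R = -⅙*(-2) = ⅓ ≈ 0.33333)
V = 5
S(Y) = 2*Y
g(D, T) = -4 (g(D, T) = -4 + ((⅓)*0)*T = -4 + 0*T = -4 + 0 = -4)
(-1*1011)/(((V*13)*(-30))) + g(156, 93)/S(-217) = (-1*1011)/(((5*13)*(-30))) - 4/(2*(-217)) = -1011/(65*(-30)) - 4/(-434) = -1011/(-1950) - 4*(-1/434) = -1011*(-1/1950) + 2/217 = 337/650 + 2/217 = 74429/141050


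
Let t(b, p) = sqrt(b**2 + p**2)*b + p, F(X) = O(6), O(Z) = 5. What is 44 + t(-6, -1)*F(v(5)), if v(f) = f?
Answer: 39 - 30*sqrt(37) ≈ -143.48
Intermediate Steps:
F(X) = 5
t(b, p) = p + b*sqrt(b**2 + p**2) (t(b, p) = b*sqrt(b**2 + p**2) + p = p + b*sqrt(b**2 + p**2))
44 + t(-6, -1)*F(v(5)) = 44 + (-1 - 6*sqrt((-6)**2 + (-1)**2))*5 = 44 + (-1 - 6*sqrt(36 + 1))*5 = 44 + (-1 - 6*sqrt(37))*5 = 44 + (-5 - 30*sqrt(37)) = 39 - 30*sqrt(37)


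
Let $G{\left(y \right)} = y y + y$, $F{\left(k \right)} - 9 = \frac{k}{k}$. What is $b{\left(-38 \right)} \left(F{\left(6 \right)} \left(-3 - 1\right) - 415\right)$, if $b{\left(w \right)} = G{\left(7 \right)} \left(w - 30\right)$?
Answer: $1732640$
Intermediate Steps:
$F{\left(k \right)} = 10$ ($F{\left(k \right)} = 9 + \frac{k}{k} = 9 + 1 = 10$)
$G{\left(y \right)} = y + y^{2}$ ($G{\left(y \right)} = y^{2} + y = y + y^{2}$)
$b{\left(w \right)} = -1680 + 56 w$ ($b{\left(w \right)} = 7 \left(1 + 7\right) \left(w - 30\right) = 7 \cdot 8 \left(-30 + w\right) = 56 \left(-30 + w\right) = -1680 + 56 w$)
$b{\left(-38 \right)} \left(F{\left(6 \right)} \left(-3 - 1\right) - 415\right) = \left(-1680 + 56 \left(-38\right)\right) \left(10 \left(-3 - 1\right) - 415\right) = \left(-1680 - 2128\right) \left(10 \left(-4\right) - 415\right) = - 3808 \left(-40 - 415\right) = \left(-3808\right) \left(-455\right) = 1732640$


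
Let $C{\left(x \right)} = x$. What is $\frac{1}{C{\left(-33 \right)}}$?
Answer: $- \frac{1}{33} \approx -0.030303$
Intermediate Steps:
$\frac{1}{C{\left(-33 \right)}} = \frac{1}{-33} = - \frac{1}{33}$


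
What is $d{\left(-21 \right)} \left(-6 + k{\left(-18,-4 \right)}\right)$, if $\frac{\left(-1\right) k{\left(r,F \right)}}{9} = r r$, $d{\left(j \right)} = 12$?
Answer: $-35064$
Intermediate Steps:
$k{\left(r,F \right)} = - 9 r^{2}$ ($k{\left(r,F \right)} = - 9 r r = - 9 r^{2}$)
$d{\left(-21 \right)} \left(-6 + k{\left(-18,-4 \right)}\right) = 12 \left(-6 - 9 \left(-18\right)^{2}\right) = 12 \left(-6 - 2916\right) = 12 \left(-2922\right) = -35064$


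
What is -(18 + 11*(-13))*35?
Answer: 4375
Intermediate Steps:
-(18 + 11*(-13))*35 = -(18 - 143)*35 = -(-125)*35 = -1*(-4375) = 4375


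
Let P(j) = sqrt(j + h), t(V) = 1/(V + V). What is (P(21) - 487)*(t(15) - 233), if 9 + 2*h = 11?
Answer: 3403643/30 - 6989*sqrt(22)/30 ≈ 1.1236e+5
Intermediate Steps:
h = 1 (h = -9/2 + (1/2)*11 = -9/2 + 11/2 = 1)
t(V) = 1/(2*V)
P(j) = sqrt(1 + j) (P(j) = sqrt(j + 1) = sqrt(1 + j))
(P(21) - 487)*(t(15) - 233) = (sqrt(1 + 21) - 487)*((1/2)/15 - 233) = (sqrt(22) - 487)*((1/2)*(1/15) - 233) = (-487 + sqrt(22))*(1/30 - 233) = (-487 + sqrt(22))*(-6989/30) = 3403643/30 - 6989*sqrt(22)/30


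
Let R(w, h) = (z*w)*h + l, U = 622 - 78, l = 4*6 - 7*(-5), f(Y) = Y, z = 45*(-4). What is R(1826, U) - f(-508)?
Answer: -178801353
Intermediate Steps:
z = -180
l = 59 (l = 24 + 35 = 59)
U = 544
R(w, h) = 59 - 180*h*w (R(w, h) = (-180*w)*h + 59 = -180*h*w + 59 = 59 - 180*h*w)
R(1826, U) - f(-508) = (59 - 180*544*1826) - 1*(-508) = (59 - 178801920) + 508 = -178801861 + 508 = -178801353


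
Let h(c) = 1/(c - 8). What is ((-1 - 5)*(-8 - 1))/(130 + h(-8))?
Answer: 32/77 ≈ 0.41558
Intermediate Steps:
h(c) = 1/(-8 + c)
((-1 - 5)*(-8 - 1))/(130 + h(-8)) = ((-1 - 5)*(-8 - 1))/(130 + 1/(-8 - 8)) = (-6*(-9))/(130 + 1/(-16)) = 54/(130 - 1/16) = 54/(2079/16) = 54*(16/2079) = 32/77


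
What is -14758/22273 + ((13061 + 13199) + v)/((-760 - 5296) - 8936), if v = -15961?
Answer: -450641563/333916816 ≈ -1.3496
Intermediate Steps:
-14758/22273 + ((13061 + 13199) + v)/((-760 - 5296) - 8936) = -14758/22273 + ((13061 + 13199) - 15961)/((-760 - 5296) - 8936) = -14758*1/22273 + (26260 - 15961)/(-6056 - 8936) = -14758/22273 + 10299/(-14992) = -14758/22273 + 10299*(-1/14992) = -14758/22273 - 10299/14992 = -450641563/333916816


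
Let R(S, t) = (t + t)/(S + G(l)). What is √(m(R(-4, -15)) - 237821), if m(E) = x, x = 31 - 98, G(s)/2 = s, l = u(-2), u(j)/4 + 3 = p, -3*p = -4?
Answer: 24*I*√413 ≈ 487.74*I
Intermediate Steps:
p = 4/3 (p = -⅓*(-4) = 4/3 ≈ 1.3333)
u(j) = -20/3 (u(j) = -12 + 4*(4/3) = -12 + 16/3 = -20/3)
l = -20/3 ≈ -6.6667
G(s) = 2*s
x = -67
R(S, t) = 2*t/(-40/3 + S) (R(S, t) = (t + t)/(S + 2*(-20/3)) = (2*t)/(S - 40/3) = (2*t)/(-40/3 + S) = 2*t/(-40/3 + S))
m(E) = -67
√(m(R(-4, -15)) - 237821) = √(-67 - 237821) = √(-237888) = 24*I*√413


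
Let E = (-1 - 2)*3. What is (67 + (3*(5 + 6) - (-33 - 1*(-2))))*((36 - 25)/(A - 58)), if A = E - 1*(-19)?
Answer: -1441/48 ≈ -30.021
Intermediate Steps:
E = -9 (E = -3*3 = -9)
A = 10 (A = -9 - 1*(-19) = -9 + 19 = 10)
(67 + (3*(5 + 6) - (-33 - 1*(-2))))*((36 - 25)/(A - 58)) = (67 + (3*(5 + 6) - (-33 - 1*(-2))))*((36 - 25)/(10 - 58)) = (67 + (3*11 - (-33 + 2)))*(11/(-48)) = (67 + (33 - 1*(-31)))*(11*(-1/48)) = (67 + (33 + 31))*(-11/48) = (67 + 64)*(-11/48) = 131*(-11/48) = -1441/48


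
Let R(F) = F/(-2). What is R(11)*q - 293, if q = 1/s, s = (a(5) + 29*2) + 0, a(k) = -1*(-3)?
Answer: -35757/122 ≈ -293.09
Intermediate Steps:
a(k) = 3
R(F) = -F/2 (R(F) = F*(-½) = -F/2)
s = 61 (s = (3 + 29*2) + 0 = (3 + 58) + 0 = 61 + 0 = 61)
q = 1/61 ≈ 0.016393
R(11)*q - 293 = -½*11*(1/61) - 293 = -11/2*1/61 - 293 = -11/122 - 293 = -35757/122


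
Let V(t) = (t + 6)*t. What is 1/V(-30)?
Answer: 1/720 ≈ 0.0013889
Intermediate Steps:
V(t) = t*(6 + t) (V(t) = (6 + t)*t = t*(6 + t))
1/V(-30) = 1/(-30*(6 - 30)) = 1/(-30*(-24)) = 1/720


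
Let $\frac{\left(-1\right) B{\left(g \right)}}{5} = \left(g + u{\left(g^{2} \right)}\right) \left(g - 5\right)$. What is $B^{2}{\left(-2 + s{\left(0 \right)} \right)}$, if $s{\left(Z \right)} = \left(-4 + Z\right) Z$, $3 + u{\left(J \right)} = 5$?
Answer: $0$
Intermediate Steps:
$u{\left(J \right)} = 2$ ($u{\left(J \right)} = -3 + 5 = 2$)
$s{\left(Z \right)} = Z \left(-4 + Z\right)$
$B{\left(g \right)} = - 5 \left(-5 + g\right) \left(2 + g\right)$ ($B{\left(g \right)} = - 5 \left(g + 2\right) \left(g - 5\right) = - 5 \left(2 + g\right) \left(-5 + g\right) = - 5 \left(-5 + g\right) \left(2 + g\right)$)
$B^{2}{\left(-2 + s{\left(0 \right)} \right)} = \left(50 - 5 \left(-2 + 0 \left(-4 + 0\right)\right)^{2} + 15 \left(-2 + 0 \left(-4 + 0\right)\right)\right)^{2} = \left(50 - 5 \left(-2 + 0 \left(-4\right)\right)^{2} + 15 \left(-2 + 0 \left(-4\right)\right)\right)^{2} = \left(50 - 5 \left(-2 + 0\right)^{2} + 15 \left(-2 + 0\right)\right)^{2} = \left(50 - 5 \left(-2\right)^{2} + 15 \left(-2\right)\right)^{2} = \left(50 - 20 - 30\right)^{2} = 0^{2} = 0$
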